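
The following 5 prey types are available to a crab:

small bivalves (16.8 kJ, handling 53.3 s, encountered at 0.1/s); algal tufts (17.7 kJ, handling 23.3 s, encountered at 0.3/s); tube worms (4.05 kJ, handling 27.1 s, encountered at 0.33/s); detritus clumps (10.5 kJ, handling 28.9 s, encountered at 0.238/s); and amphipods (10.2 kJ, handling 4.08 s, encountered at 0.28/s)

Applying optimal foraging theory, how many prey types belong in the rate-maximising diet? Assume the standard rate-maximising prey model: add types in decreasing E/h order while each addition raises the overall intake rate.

1

Rank by E/h (kJ/s): amphipods 2.5, algal tufts 0.76, detritus clumps 0.363, small bivalves 0.315, tube worms 0.149. Include each in turn until the next type's E/h falls below the running intake rate.
Rate on top 1: 1.333. algal tufts: 0.76 < 1.333 → exclude; stop.
Optimal diet: amphipods — 1 of 5 types.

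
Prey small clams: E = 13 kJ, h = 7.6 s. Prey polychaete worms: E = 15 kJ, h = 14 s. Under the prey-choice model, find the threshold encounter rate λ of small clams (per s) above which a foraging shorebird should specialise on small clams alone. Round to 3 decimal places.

0.221 per s

At the threshold, the rate on small clams alone equals the profitability of polychaete worms: λ·13/(1 + λ·7.6) = 15/14 = 1.071.
Rearranging, λ(13 − 1.071×7.6) = 1.071, so λ = 1.071/4.857 = 0.2206 per s.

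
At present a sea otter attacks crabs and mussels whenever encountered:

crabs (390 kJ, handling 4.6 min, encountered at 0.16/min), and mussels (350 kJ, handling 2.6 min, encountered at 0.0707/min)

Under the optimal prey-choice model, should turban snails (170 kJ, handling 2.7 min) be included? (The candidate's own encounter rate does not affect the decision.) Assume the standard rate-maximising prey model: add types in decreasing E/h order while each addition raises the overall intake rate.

Yes

Intake rate on the current diet: R = (0.16×390 + 0.0707×350) / (1 + 0.16×4.6 + 0.0707×2.6) = 87.14/1.92 = 45.39 kJ/min.
turban snails: E/h = 170/2.7 = 62.96 kJ/min.
Since 62.96 > R, including turban snails increases the long-run rate.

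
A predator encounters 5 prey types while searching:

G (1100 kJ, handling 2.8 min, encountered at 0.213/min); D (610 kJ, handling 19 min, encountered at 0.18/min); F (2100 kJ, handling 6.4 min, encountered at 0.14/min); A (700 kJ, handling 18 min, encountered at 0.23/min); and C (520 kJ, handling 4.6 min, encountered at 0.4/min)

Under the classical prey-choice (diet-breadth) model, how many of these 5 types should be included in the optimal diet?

2

E/h in descending order: G 393, F 328, C 113, A 38.9, D 32.1 kJ/min. The optimal diet is the largest prefix of this list for which every included type satisfies E_i/h_i > R on the types above it.
Rate on top 1: 146.8. F: 328 > 146.8 → include.
Rate on top 2: 212. C: 113 < 212 → exclude; stop.
Optimal diet: G, F — 2 of 5 types.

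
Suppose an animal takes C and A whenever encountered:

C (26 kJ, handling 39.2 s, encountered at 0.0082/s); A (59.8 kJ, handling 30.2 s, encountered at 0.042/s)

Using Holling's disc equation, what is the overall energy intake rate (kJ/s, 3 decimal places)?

Energy encountered per unit search time: 0.0082×26 + 0.042×59.8 = 2.725 kJ/s.
Handling time per unit search time: 0.0082×39.2 + 0.042×30.2 = 1.59.
Rate = 2.725/(1 + 1.59) = 1.052 kJ/s.

1.052 kJ/s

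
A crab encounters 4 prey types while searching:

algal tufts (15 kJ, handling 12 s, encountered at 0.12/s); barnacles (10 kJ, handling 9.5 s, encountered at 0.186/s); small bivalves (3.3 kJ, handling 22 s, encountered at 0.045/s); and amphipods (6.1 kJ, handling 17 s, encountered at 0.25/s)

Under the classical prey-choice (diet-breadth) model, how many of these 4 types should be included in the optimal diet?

E/h in descending order: algal tufts 1.25, barnacles 1.05, amphipods 0.359, small bivalves 0.15 kJ/s. The optimal diet is the largest prefix of this list for which every included type satisfies E_i/h_i > R on the types above it.
Rate on top 1: 0.7377. barnacles: 1.05 > 0.7377 → include.
Rate on top 2: 0.87. amphipods: 0.359 < 0.87 → exclude; stop.
Optimal diet: algal tufts, barnacles — 2 of 4 types.

2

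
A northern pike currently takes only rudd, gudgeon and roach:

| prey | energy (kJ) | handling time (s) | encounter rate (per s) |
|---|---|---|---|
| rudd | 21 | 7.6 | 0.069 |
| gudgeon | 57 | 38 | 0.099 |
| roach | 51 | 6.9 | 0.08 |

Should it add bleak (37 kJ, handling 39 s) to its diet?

No

Current rate: (0.069×21 + 0.099×57 + 0.08×51)/(1 + 0.069×7.6 + 0.099×38 + 0.08×6.9) = 1.914 kJ/s.
bleak: E/h = 37/39 = 0.9487 kJ/s.
Since 0.9487 < R, time spent handling bleak is better spent searching.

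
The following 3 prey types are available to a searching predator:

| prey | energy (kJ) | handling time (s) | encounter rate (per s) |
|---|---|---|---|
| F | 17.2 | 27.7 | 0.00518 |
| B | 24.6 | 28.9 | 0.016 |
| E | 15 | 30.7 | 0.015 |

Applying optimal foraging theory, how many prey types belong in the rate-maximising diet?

3

Rank by E/h (kJ/s): B 0.851, F 0.621, E 0.489. Include each in turn until the next type's E/h falls below the running intake rate.
Rate on top 1: 0.2691. F: 0.621 > 0.2691 → include.
Rate on top 2: 0.3006. E: 0.489 > 0.3006 → include.
Optimal diet: B, F, E — 3 of 3 types.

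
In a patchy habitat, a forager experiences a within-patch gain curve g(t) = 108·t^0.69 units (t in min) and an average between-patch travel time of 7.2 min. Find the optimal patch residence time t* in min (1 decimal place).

16.0 min

Maximise g(t)/(T+t): set derivative to zero → g'(t)(T+t) = g(t).
g'(t) = 0.69·108·t^-0.31. Setting 0.69·108·t^-0.31 = 108·t^0.69/(7.2+t) gives 0.69(7.2+t) = t, so 0.31·t = 0.69×7.2.
t* = 0.69×7.2/0.31 = 16.03 min.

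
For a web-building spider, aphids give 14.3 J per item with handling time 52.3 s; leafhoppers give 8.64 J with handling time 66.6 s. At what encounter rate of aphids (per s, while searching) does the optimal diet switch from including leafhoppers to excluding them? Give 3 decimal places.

0.017 per s

Drop leafhoppers once their profitability E₂/h₂ falls below the rate achievable on aphids alone: E₂/h₂ = λE₁/(1 + λh₁).
Solve for λ: λE₁h₂ = E₂(1 + λh₁) → λ(E₁h₂ − E₂h₁) = E₂ → λ = E₂/(E₁h₂ − E₂h₁).
λ = 8.64/(14.3×66.6 − 8.64×52.3) = 8.64/500.5 = 0.01726 per s.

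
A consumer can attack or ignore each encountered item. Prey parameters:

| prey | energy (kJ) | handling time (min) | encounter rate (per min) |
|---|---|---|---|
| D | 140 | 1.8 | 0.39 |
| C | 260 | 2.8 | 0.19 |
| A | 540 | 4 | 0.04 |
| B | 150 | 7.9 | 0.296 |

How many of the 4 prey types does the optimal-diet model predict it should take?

Profitabilities (E/h, kJ/min): A 135, C 92.9, D 77.8, B 19. Add prey in this order while the next type's profitability exceeds the intake rate on those already taken.
Rate on top 1: 18.62. C: 92.9 > 18.62 → include.
Rate on top 2: 41.96. D: 77.8 > 41.96 → include.
Rate on top 3: 52.46. B: 19 < 52.46 → exclude; stop.
Optimal diet: A, C, D — 3 of 4 types.

3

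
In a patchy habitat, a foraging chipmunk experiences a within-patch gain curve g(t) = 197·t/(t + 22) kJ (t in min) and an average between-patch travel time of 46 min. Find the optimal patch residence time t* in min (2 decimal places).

31.81 min

Maximise g(t)/(T+t): set derivative to zero → g'(t)(T+t) = g(t).
g'(t) = 197·22/(t + 22)². Setting 197·22/(t+22)² = 197t/[(t+22)(46+t)] gives 22(46+t) = t(t+22), so t² = 22×46 = 1012.
t* = √1012 = 31.81 min.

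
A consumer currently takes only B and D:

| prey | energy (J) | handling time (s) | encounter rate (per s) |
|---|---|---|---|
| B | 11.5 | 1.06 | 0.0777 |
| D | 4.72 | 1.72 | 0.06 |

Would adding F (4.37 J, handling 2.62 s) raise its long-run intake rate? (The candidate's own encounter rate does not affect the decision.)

Yes

Current rate: (0.0777×11.5 + 0.06×4.72)/(1 + 0.0777×1.06 + 0.06×1.72) = 0.9926 J/s.
Profitability of F: 4.37/2.62 = 1.668 J/s.
Since 1.668 > R, including F increases the long-run rate.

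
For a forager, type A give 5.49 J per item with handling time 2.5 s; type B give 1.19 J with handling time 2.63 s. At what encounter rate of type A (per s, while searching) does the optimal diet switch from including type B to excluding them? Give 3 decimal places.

0.104 per s

The zero-one rule: include type B iff E₂/h₂ > λE₁/(1+λh₁). Equality gives the switch point.
λE₁h₂ = E₂ + λE₂h₁ ⇒ λ = E₂/(E₁h₂ − E₂h₁) = 1.19/(14.44 − 2.975) = 0.1038 per s.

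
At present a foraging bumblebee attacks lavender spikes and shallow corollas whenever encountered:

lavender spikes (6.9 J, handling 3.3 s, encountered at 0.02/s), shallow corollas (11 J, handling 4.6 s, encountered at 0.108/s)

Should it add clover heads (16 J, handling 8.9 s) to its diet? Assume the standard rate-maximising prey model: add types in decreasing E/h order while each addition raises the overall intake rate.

Yes

Intake rate on the current diet: R = (0.02×6.9 + 0.108×11) / (1 + 0.02×3.3 + 0.108×4.6) = 1.326/1.563 = 0.8485 J/s.
Profitability of clover heads: 16/8.9 = 1.798 J/s.
Since 1.798 > R, including clover heads increases the long-run rate.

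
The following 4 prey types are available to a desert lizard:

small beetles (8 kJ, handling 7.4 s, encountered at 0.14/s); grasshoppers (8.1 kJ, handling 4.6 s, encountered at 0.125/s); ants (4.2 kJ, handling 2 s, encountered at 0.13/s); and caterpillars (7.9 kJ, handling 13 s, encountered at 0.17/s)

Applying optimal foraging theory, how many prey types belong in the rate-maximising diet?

Rank by E/h (kJ/s): ants 2.1, grasshoppers 1.76, small beetles 1.08, caterpillars 0.608. Include each in turn until the next type's E/h falls below the running intake rate.
Rate on top 1: 0.4333. grasshoppers: 1.76 > 0.4333 → include.
Rate on top 2: 0.8493. small beetles: 1.08 > 0.8493 → include.
Rate on top 3: 0.933. caterpillars: 0.608 < 0.933 → exclude; stop.
Optimal diet: ants, grasshoppers, small beetles — 3 of 4 types.

3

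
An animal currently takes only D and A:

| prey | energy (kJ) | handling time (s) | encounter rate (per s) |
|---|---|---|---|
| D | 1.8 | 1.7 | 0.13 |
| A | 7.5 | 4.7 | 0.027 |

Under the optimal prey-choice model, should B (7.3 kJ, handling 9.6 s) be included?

Yes

Intake rate on the current diet: R = (0.13×1.8 + 0.027×7.5) / (1 + 0.13×1.7 + 0.027×4.7) = 0.4365/1.348 = 0.3238 kJ/s.
B: E/h = 7.3/9.6 = 0.7604 kJ/s.
0.7604 > 0.3238, so adding B raises the average — include it.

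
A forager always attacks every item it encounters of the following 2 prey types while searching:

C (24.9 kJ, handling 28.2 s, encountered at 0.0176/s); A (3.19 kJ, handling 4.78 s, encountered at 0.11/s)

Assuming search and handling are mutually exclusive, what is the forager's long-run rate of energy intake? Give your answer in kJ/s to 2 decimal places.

0.39 kJ/s

R = Σλ_iE_i / (1 + Σλ_ih_i)
Numerator: 0.0176×24.9 + 0.11×3.19 = 0.7891
Denominator: 1 + 0.0176×28.2 + 0.11×4.78 = 2.022
R = 0.7891/2.022 = 0.3903 kJ/s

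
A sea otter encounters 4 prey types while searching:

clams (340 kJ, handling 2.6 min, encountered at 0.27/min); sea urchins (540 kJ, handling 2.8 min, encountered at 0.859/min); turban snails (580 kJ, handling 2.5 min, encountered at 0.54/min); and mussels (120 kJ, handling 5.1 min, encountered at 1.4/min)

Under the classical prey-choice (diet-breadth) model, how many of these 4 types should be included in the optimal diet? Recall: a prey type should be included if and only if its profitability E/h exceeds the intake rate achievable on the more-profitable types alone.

2

Profitabilities (E/h, kJ/min): turban snails 232, sea urchins 193, clams 131, mussels 23.5. Add prey in this order while the next type's profitability exceeds the intake rate on those already taken.
Rate on top 1: 133.3. sea urchins: 193 > 133.3 → include.
Rate on top 2: 163.4. clams: 131 < 163.4 → exclude; stop.
Optimal diet: turban snails, sea urchins — 2 of 4 types.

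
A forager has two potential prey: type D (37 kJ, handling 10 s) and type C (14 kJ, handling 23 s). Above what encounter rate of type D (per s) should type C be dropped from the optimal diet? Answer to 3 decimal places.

0.020 per s

Drop type C once their profitability E₂/h₂ falls below the rate achievable on type D alone: E₂/h₂ = λE₁/(1 + λh₁).
Solve for λ: λE₁h₂ = E₂(1 + λh₁) → λ(E₁h₂ − E₂h₁) = E₂ → λ = E₂/(E₁h₂ − E₂h₁).
λ = 14/(37×23 − 14×10) = 14/711 = 0.01969 per s.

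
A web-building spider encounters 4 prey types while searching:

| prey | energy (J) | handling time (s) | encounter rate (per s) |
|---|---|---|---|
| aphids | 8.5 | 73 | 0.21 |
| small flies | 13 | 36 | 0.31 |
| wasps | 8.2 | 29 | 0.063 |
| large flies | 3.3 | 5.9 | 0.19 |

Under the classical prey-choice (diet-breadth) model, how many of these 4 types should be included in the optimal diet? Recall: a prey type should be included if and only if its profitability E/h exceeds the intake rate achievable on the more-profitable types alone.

Profitabilities (E/h, J/s): large flies 0.559, small flies 0.361, wasps 0.283, aphids 0.116. Add prey in this order while the next type's profitability exceeds the intake rate on those already taken.
Rate on top 1: 0.2956. small flies: 0.361 > 0.2956 → include.
Rate on top 2: 0.3507. wasps: 0.283 < 0.3507 → exclude; stop.
Optimal diet: large flies, small flies — 2 of 4 types.

2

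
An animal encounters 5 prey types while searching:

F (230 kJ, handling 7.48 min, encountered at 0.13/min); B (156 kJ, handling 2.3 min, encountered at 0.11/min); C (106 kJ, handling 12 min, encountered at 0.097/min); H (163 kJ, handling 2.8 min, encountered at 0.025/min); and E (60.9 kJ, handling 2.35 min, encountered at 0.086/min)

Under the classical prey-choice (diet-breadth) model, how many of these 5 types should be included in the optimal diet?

Profitabilities (E/h, kJ/min): B 67.8, H 58.2, F 30.7, E 25.9, C 8.83. Add prey in this order while the next type's profitability exceeds the intake rate on those already taken.
Rate on top 1: 13.7. H: 58.2 > 13.7 → include.
Rate on top 2: 16.05. F: 30.7 > 16.05 → include.
Rate on top 3: 22.28. E: 25.9 > 22.28 → include.
Rate on top 4: 22.57. C: 8.83 < 22.57 → exclude; stop.
Optimal diet: B, H, F, E — 4 of 5 types.

4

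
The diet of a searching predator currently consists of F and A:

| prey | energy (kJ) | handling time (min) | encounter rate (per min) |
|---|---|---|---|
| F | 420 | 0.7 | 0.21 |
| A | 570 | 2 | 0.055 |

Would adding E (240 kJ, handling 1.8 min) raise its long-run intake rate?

Yes

Intake rate on the current diet: R = (0.21×420 + 0.055×570) / (1 + 0.21×0.7 + 0.055×2) = 119.6/1.257 = 95.11 kJ/min.
Profitability of E: 240/1.8 = 133.3 kJ/min.
Since 133.3 > R, including E increases the long-run rate.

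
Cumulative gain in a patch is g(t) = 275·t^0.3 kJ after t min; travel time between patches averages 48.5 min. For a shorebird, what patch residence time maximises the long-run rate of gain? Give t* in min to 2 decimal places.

20.79 min

By the marginal value theorem, leave when the instantaneous gain rate g'(t) equals the habitat-wide average g(t)/(T + t).
g'(t) = 0.3·275·t^-0.7. Setting 0.3·275·t^-0.7 = 275·t^0.3/(48.5+t) gives 0.3(48.5+t) = t, so 0.70·t = 0.3×48.5.
t* = 0.3×48.5/0.70 = 20.79 min.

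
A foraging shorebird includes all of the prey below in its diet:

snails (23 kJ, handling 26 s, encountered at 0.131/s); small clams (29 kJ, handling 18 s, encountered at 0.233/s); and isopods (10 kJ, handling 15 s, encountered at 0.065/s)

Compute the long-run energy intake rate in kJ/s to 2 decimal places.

1.09 kJ/s

Energy encountered per unit search time: 0.131×23 + 0.233×29 + 0.065×10 = 10.42 kJ/s.
Handling time per unit search time: 0.131×26 + 0.233×18 + 0.065×15 = 8.575.
Rate = 10.42/(1 + 8.575) = 1.088 kJ/s.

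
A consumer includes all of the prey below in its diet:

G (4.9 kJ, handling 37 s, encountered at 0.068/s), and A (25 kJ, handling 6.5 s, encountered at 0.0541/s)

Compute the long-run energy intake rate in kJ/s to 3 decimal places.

Energy encountered per unit search time: 0.068×4.9 + 0.0541×25 = 1.686 kJ/s.
Handling time per unit search time: 0.068×37 + 0.0541×6.5 = 2.868.
Rate = 1.686/(1 + 2.868) = 0.4358 kJ/s.

0.436 kJ/s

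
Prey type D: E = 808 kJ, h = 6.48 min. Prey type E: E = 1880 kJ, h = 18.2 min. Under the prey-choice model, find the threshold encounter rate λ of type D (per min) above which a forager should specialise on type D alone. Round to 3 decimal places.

Drop type E once their profitability E₂/h₂ falls below the rate achievable on type D alone: E₂/h₂ = λE₁/(1 + λh₁).
Solve for λ: λE₁h₂ = E₂(1 + λh₁) → λ(E₁h₂ − E₂h₁) = E₂ → λ = E₂/(E₁h₂ − E₂h₁).
λ = 1880/(808×18.2 − 1880×6.48) = 1880/2523 = 0.7451 per min.

0.745 per min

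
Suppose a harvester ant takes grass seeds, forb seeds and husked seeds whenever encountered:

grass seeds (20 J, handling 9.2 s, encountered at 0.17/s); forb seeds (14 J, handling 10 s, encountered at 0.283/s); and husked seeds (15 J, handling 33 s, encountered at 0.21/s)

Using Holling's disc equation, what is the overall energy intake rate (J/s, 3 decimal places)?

Energy encountered per unit search time: 0.17×20 + 0.283×14 + 0.21×15 = 10.51 J/s.
Handling time per unit search time: 0.17×9.2 + 0.283×10 + 0.21×33 = 11.32.
Rate = 10.51/(1 + 11.32) = 0.853 J/s.

0.853 J/s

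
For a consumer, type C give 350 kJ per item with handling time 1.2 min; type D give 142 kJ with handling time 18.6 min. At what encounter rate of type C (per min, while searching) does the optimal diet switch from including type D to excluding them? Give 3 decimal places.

At the threshold, the rate on type C alone equals the profitability of type D: λ·350/(1 + λ·1.2) = 142/18.6 = 7.634.
Rearranging, λ(350 − 7.634×1.2) = 7.634, so λ = 7.634/340.8 = 0.0224 per min.

0.022 per min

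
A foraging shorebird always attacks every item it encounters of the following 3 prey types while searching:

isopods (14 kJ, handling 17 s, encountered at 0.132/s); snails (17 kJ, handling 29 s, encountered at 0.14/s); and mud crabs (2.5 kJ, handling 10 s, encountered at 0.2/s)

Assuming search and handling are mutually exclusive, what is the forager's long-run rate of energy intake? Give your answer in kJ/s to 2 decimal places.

Energy encountered per unit search time: 0.132×14 + 0.14×17 + 0.2×2.5 = 4.728 kJ/s.
Handling time per unit search time: 0.132×17 + 0.14×29 + 0.2×10 = 8.304.
Rate = 4.728/(1 + 8.304) = 0.5082 kJ/s.

0.51 kJ/s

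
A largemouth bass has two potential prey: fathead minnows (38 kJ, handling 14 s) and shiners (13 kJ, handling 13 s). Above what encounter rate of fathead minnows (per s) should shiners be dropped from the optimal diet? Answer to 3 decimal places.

At the threshold, the rate on fathead minnows alone equals the profitability of shiners: λ·38/(1 + λ·14) = 13/13 = 1.
Rearranging, λ(38 − 1×14) = 1, so λ = 1/24 = 0.04167 per s.

0.042 per s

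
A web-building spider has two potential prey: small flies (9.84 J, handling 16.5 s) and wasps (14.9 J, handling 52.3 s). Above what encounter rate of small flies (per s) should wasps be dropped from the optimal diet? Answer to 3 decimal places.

At the threshold, the rate on small flies alone equals the profitability of wasps: λ·9.84/(1 + λ·16.5) = 14.9/52.3 = 0.2849.
Rearranging, λ(9.84 − 0.2849×16.5) = 0.2849, so λ = 0.2849/5.139 = 0.05544 per s.

0.055 per s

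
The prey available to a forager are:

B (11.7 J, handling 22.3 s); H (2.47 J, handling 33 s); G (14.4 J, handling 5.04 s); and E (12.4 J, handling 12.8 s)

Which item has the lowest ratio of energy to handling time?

Profitability E/h (J/s): B = 11.7/22.3 = 0.525, H = 2.47/33 = 0.0748, G = 14.4/5.04 = 2.86, E = 12.4/12.8 = 0.969.
Ranked: G > E > B > H.

H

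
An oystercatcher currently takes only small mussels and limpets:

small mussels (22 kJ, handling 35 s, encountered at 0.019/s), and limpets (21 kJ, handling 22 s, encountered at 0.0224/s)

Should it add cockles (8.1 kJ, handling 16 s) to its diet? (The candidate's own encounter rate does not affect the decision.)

Current rate: (0.019×22 + 0.0224×21)/(1 + 0.019×35 + 0.0224×22) = 0.4117 kJ/s.
Profitability of cockles: 8.1/16 = 0.5062 kJ/s.
Since 0.5062 > R, including cockles increases the long-run rate.

Yes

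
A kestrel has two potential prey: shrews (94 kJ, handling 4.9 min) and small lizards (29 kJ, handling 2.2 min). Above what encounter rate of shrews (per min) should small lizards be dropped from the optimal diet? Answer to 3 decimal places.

At the threshold, the rate on shrews alone equals the profitability of small lizards: λ·94/(1 + λ·4.9) = 29/2.2 = 13.18.
Rearranging, λ(94 − 13.18×4.9) = 13.18, so λ = 13.18/29.41 = 0.4482 per min.

0.448 per min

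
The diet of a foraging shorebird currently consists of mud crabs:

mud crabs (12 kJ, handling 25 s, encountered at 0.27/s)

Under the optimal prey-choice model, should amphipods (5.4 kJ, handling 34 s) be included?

No

Intake rate on the current diet: R = (0.27×12) / (1 + 0.27×25) = 3.24/7.75 = 0.4181 kJ/s.
amphipods: E/h = 5.4/34 = 0.1588 kJ/s.
Since 0.1588 < R, time spent handling amphipods is better spent searching.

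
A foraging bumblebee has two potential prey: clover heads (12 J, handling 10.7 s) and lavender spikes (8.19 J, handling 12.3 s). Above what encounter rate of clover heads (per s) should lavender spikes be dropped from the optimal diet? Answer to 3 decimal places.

0.137 per s

At the threshold, the rate on clover heads alone equals the profitability of lavender spikes: λ·12/(1 + λ·10.7) = 8.19/12.3 = 0.6659.
Rearranging, λ(12 − 0.6659×10.7) = 0.6659, so λ = 0.6659/4.875 = 0.1366 per s.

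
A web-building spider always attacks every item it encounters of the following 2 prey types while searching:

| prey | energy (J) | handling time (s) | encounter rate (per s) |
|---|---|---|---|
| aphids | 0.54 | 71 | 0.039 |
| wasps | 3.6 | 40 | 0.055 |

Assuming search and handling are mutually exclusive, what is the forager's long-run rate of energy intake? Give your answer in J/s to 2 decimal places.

R = Σλ_iE_i / (1 + Σλ_ih_i)
Numerator: 0.039×0.54 + 0.055×3.6 = 0.2191
Denominator: 1 + 0.039×71 + 0.055×40 = 5.969
R = 0.2191/5.969 = 0.0367 J/s

0.04 J/s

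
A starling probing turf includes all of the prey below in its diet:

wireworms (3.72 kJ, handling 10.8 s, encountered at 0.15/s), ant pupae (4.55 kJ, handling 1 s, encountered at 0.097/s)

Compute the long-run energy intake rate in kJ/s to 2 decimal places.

0.37 kJ/s

Energy encountered per unit search time: 0.15×3.72 + 0.097×4.55 = 0.9994 kJ/s.
Handling time per unit search time: 0.15×10.8 + 0.097×1 = 1.717.
Rate = 0.9994/(1 + 1.717) = 0.3678 kJ/s.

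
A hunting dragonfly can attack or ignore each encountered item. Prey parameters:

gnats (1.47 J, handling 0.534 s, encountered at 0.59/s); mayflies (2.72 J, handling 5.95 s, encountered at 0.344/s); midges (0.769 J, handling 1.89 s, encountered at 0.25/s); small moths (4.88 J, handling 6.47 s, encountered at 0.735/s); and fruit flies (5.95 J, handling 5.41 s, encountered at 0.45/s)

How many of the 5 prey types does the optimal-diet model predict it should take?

Profitabilities (E/h, J/s): gnats 2.75, fruit flies 1.1, small moths 0.754, mayflies 0.457, midges 0.407. Add prey in this order while the next type's profitability exceeds the intake rate on those already taken.
Rate on top 1: 0.6595. fruit flies: 1.1 > 0.6595 → include.
Rate on top 2: 0.9454. small moths: 0.754 < 0.9454 → exclude; stop.
Optimal diet: gnats, fruit flies — 2 of 5 types.

2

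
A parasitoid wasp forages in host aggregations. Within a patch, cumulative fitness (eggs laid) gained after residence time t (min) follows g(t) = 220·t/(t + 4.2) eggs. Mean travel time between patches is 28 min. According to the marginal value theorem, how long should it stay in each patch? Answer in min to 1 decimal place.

Optimal t* satisfies g'(t*) = g(t*)/(T + t*).
g'(t) = 220·4.2/(t + 4.2)². Setting 220·4.2/(t+4.2)² = 220t/[(t+4.2)(28+t)] gives 4.2(28+t) = t(t+4.2), so t² = 4.2×28 = 117.6.
t* = √117.6 = 10.84 min.

10.8 min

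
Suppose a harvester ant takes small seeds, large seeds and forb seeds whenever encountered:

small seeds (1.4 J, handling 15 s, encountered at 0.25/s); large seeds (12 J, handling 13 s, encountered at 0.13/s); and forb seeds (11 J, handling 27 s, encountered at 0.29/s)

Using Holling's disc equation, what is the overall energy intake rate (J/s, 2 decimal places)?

R = Σλ_iE_i / (1 + Σλ_ih_i)
Numerator: 0.25×1.4 + 0.13×12 + 0.29×11 = 5.1
Denominator: 1 + 0.25×15 + 0.13×13 + 0.29×27 = 14.27
R = 5.1/14.27 = 0.3574 J/s

0.36 J/s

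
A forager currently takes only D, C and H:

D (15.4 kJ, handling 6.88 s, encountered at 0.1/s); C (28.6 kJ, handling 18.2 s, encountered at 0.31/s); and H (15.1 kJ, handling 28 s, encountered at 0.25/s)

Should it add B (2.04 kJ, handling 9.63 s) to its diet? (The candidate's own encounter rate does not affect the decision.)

No

Intake rate on the current diet: R = (0.1×15.4 + 0.31×28.6 + 0.25×15.1) / (1 + 0.1×6.88 + 0.31×18.2 + 0.25×28) = 14.18/14.33 = 0.9896 kJ/s.
Profitability of B: 2.04/9.63 = 0.2118 kJ/s.
0.2118 < 0.9896, so adding B would lower the average — exclude it.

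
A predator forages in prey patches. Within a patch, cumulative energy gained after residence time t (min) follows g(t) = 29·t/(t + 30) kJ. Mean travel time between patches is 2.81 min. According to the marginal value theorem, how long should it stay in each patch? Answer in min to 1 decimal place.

Optimal t* satisfies g'(t*) = g(t*)/(T + t*).
g'(t) = 29·30/(t + 30)². Setting 29·30/(t+30)² = 29t/[(t+30)(2.81+t)] gives 30(2.81+t) = t(t+30), so t² = 30×2.81 = 84.3.
t* = √84.3 = 9.182 min.

9.2 min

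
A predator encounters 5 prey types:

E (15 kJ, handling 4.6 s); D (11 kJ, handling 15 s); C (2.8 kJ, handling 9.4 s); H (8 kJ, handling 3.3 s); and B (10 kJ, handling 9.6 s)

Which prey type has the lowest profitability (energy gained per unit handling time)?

In descending order of E/h:
E: 15/4.6 = 3.26 kJ/s
H: 8/3.3 = 2.42 kJ/s
B: 10/9.6 = 1.04 kJ/s
D: 11/15 = 0.733 kJ/s
C: 2.8/9.4 = 0.298 kJ/s

C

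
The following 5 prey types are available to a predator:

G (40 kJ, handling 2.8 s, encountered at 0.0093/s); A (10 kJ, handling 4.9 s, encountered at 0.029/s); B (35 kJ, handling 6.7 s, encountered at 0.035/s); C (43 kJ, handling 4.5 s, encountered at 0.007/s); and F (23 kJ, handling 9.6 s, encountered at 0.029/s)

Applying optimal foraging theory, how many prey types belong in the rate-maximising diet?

E/h in descending order: G 14.3, C 9.56, B 5.22, F 2.4, A 2.04 kJ/s. The optimal diet is the largest prefix of this list for which every included type satisfies E_i/h_i > R on the types above it.
Rate on top 1: 0.3626. C: 9.56 > 0.3626 → include.
Rate on top 2: 0.6364. B: 5.22 > 0.6364 → include.
Rate on top 3: 1.469. F: 2.4 > 1.469 → include.
Rate on top 4: 1.633. A: 2.04 > 1.633 → include.
Optimal diet: G, C, B, F, A — 5 of 5 types.

5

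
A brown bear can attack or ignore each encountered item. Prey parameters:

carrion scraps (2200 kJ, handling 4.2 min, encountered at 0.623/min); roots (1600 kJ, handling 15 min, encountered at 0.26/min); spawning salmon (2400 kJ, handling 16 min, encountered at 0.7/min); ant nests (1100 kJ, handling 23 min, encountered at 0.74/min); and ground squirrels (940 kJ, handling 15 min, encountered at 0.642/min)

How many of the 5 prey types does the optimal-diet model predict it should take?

1

Profitabilities (E/h, kJ/min): carrion scraps 524, spawning salmon 150, roots 107, ground squirrels 62.7, ant nests 47.8. Add prey in this order while the next type's profitability exceeds the intake rate on those already taken.
Rate on top 1: 379. spawning salmon: 150 < 379 → exclude; stop.
Optimal diet: carrion scraps — 1 of 5 types.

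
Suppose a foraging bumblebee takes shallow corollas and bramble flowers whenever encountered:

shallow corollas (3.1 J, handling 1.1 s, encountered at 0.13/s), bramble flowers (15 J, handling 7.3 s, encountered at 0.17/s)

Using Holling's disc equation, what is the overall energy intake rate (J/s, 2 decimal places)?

R = Σλ_iE_i / (1 + Σλ_ih_i)
Numerator: 0.13×3.1 + 0.17×15 = 2.953
Denominator: 1 + 0.13×1.1 + 0.17×7.3 = 2.384
R = 2.953/2.384 = 1.239 J/s

1.24 J/s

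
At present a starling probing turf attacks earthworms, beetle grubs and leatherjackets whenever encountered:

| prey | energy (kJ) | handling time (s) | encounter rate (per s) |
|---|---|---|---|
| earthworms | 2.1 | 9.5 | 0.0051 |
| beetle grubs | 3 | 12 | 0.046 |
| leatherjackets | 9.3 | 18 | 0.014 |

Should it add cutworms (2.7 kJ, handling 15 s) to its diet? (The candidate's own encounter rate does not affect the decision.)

Yes

On earthworms, beetle grubs and leatherjackets alone, R = ΣλE/(1+Σλh) = 0.2789/1.852 = 0.1506 kJ/s.
cutworms: E/h = 2.7/15 = 0.18 kJ/s.
Since 0.18 > R, including cutworms increases the long-run rate.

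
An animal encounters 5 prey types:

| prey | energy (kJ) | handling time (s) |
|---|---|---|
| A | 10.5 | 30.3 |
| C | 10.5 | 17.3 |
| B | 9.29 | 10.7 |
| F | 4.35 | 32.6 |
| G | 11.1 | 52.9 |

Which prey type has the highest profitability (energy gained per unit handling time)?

B

In descending order of E/h:
B: 9.29/10.7 = 0.868 kJ/s
C: 10.5/17.3 = 0.607 kJ/s
A: 10.5/30.3 = 0.347 kJ/s
G: 11.1/52.9 = 0.21 kJ/s
F: 4.35/32.6 = 0.133 kJ/s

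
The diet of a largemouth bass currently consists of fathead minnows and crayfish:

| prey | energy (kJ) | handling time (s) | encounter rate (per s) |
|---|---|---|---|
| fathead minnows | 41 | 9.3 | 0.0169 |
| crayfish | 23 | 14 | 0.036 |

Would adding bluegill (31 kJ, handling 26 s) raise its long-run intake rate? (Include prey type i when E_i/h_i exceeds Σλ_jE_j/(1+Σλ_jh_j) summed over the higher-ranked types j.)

Intake rate on the current diet: R = (0.0169×41 + 0.036×23) / (1 + 0.0169×9.3 + 0.036×14) = 1.521/1.661 = 0.9156 kJ/s.
bluegill: E/h = 31/26 = 1.192 kJ/s.
Since 1.192 > R, including bluegill increases the long-run rate.

Yes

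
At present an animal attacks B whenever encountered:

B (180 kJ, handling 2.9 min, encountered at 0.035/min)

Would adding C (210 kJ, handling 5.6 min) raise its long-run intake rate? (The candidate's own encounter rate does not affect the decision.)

Yes

Intake rate on the current diet: R = (0.035×180) / (1 + 0.035×2.9) = 6.3/1.101 = 5.719 kJ/min.
C: E/h = 210/5.6 = 37.5 kJ/min.
37.5 > 5.719, so adding C raises the average — include it.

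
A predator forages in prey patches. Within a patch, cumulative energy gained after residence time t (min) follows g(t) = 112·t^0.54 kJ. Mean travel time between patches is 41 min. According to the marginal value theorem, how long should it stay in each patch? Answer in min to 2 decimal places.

Optimal t* satisfies g'(t*) = g(t*)/(T + t*).
g'(t) = 0.54·112·t^-0.46. Setting 0.54·112·t^-0.46 = 112·t^0.54/(41+t) gives 0.54(41+t) = t, so 0.46·t = 0.54×41.
t* = 0.54×41/0.46 = 48.13 min.

48.13 min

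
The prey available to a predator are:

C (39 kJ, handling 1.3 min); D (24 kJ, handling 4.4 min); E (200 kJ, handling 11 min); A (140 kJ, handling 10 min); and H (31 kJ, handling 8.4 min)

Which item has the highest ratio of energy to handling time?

In descending order of E/h:
C: 39/1.3 = 30 kJ/min
E: 200/11 = 18.2 kJ/min
A: 140/10 = 14 kJ/min
D: 24/4.4 = 5.45 kJ/min
H: 31/8.4 = 3.69 kJ/min

C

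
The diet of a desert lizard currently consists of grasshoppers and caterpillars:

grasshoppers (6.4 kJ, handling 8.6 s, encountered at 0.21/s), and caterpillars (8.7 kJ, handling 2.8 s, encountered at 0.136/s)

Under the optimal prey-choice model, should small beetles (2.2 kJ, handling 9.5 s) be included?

No

Intake rate on the current diet: R = (0.21×6.4 + 0.136×8.7) / (1 + 0.21×8.6 + 0.136×2.8) = 2.527/3.187 = 0.793 kJ/s.
small beetles: E/h = 2.2/9.5 = 0.2316 kJ/s.
0.2316 < 0.793, so adding small beetles would lower the average — exclude it.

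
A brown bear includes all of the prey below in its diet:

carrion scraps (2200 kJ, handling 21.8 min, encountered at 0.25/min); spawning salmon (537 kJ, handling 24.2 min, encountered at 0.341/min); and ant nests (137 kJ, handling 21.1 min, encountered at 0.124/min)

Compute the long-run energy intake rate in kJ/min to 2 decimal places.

R = (0.25×2200 + 0.341×537 + 0.124×137) / (1 + 0.25×21.8 + 0.341×24.2 + 0.124×21.1) = 750.1/17.32 = 43.31 kJ/min.

43.31 kJ/min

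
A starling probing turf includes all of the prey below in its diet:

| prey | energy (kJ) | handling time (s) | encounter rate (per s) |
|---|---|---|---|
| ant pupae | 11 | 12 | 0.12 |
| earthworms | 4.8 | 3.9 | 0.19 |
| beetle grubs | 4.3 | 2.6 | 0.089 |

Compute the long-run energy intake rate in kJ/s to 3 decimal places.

0.766 kJ/s

R = (0.12×11 + 0.19×4.8 + 0.089×4.3) / (1 + 0.12×12 + 0.19×3.9 + 0.089×2.6) = 2.615/3.412 = 0.7662 kJ/s.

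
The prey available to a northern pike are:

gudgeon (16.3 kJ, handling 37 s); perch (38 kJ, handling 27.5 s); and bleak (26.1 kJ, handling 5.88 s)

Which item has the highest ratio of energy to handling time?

In descending order of E/h:
bleak: 26.1/5.88 = 4.44 kJ/s
perch: 38/27.5 = 1.38 kJ/s
gudgeon: 16.3/37 = 0.441 kJ/s

bleak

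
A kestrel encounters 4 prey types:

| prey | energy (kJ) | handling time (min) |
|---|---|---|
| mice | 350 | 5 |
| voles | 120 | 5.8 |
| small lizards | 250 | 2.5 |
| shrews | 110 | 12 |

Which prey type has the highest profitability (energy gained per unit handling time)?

Profitability E/h (kJ/min): mice = 350/5 = 70, voles = 120/5.8 = 20.7, small lizards = 250/2.5 = 100, shrews = 110/12 = 9.17.
Ranked: small lizards > mice > voles > shrews.

small lizards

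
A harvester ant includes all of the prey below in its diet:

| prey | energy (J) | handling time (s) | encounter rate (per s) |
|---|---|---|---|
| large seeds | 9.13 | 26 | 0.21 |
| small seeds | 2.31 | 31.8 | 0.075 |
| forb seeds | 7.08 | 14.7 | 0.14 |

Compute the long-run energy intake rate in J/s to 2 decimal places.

R = Σλ_iE_i / (1 + Σλ_ih_i)
Numerator: 0.21×9.13 + 0.075×2.31 + 0.14×7.08 = 3.082
Denominator: 1 + 0.21×26 + 0.075×31.8 + 0.14×14.7 = 10.9
R = 3.082/10.9 = 0.2827 J/s

0.28 J/s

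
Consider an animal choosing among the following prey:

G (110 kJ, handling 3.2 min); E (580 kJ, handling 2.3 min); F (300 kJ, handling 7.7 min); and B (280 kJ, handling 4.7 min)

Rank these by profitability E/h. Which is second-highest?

In descending order of E/h:
E: 580/2.3 = 252 kJ/min
B: 280/4.7 = 59.6 kJ/min
F: 300/7.7 = 39 kJ/min
G: 110/3.2 = 34.4 kJ/min

B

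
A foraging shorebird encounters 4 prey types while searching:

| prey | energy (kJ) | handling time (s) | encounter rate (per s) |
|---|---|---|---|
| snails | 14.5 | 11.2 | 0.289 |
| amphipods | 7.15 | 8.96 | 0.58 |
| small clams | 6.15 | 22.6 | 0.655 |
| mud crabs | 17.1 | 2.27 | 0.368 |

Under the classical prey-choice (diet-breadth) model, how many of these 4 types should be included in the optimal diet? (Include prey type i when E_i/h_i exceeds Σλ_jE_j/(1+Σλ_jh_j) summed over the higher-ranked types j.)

Rank by E/h (kJ/s): mud crabs 7.53, snails 1.29, amphipods 0.798, small clams 0.272. Include each in turn until the next type's E/h falls below the running intake rate.
Rate on top 1: 3.429. snails: 1.29 < 3.429 → exclude; stop.
Optimal diet: mud crabs — 1 of 4 types.

1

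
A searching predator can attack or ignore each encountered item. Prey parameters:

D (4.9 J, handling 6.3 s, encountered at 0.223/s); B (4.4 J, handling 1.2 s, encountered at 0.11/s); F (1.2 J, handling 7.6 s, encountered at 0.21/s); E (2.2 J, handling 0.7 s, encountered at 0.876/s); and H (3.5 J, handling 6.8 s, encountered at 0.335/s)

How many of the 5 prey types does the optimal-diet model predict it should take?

2

E/h in descending order: B 3.67, E 3.14, D 0.778, H 0.515, F 0.158 J/s. The optimal diet is the largest prefix of this list for which every included type satisfies E_i/h_i > R on the types above it.
Rate on top 1: 0.4276. E: 3.14 > 0.4276 → include.
Rate on top 2: 1.382. D: 0.778 < 1.382 → exclude; stop.
Optimal diet: B, E — 2 of 5 types.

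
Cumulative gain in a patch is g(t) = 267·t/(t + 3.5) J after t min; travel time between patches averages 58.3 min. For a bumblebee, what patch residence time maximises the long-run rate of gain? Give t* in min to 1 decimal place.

14.3 min

Optimal t* satisfies g'(t*) = g(t*)/(T + t*).
g'(t) = 267·3.5/(t + 3.5)². Setting 267·3.5/(t+3.5)² = 267t/[(t+3.5)(58.3+t)] gives 3.5(58.3+t) = t(t+3.5), so t² = 3.5×58.3 = 204.
t* = √204 = 14.28 min.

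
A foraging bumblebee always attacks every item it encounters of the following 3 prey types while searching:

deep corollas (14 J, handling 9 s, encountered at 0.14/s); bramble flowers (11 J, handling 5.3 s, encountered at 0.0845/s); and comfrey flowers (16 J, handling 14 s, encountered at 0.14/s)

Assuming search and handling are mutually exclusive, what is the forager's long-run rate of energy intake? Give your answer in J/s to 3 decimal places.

1.099 J/s

R = Σλ_iE_i / (1 + Σλ_ih_i)
Numerator: 0.14×14 + 0.0845×11 + 0.14×16 = 5.13
Denominator: 1 + 0.14×9 + 0.0845×5.3 + 0.14×14 = 4.668
R = 5.13/4.668 = 1.099 J/s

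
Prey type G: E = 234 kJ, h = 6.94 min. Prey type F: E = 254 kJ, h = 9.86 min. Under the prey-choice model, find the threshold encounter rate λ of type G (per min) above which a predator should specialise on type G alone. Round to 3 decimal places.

0.467 per min

At the threshold, the rate on type G alone equals the profitability of type F: λ·234/(1 + λ·6.94) = 254/9.86 = 25.76.
Rearranging, λ(234 − 25.76×6.94) = 25.76, so λ = 25.76/55.22 = 0.4665 per min.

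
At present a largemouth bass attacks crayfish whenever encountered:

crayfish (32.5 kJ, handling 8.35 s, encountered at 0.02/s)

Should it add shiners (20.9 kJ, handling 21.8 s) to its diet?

Yes

Current rate: (0.02×32.5)/(1 + 0.02×8.35) = 0.557 kJ/s.
shiners: E/h = 20.9/21.8 = 0.9587 kJ/s.
0.9587 > 0.557, so adding shiners raises the average — include it.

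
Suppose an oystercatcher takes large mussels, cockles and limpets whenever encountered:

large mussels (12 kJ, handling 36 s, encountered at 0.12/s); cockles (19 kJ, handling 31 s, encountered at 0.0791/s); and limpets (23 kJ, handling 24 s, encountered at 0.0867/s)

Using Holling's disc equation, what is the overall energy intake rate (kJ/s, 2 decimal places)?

Energy encountered per unit search time: 0.12×12 + 0.0791×19 + 0.0867×23 = 4.937 kJ/s.
Handling time per unit search time: 0.12×36 + 0.0791×31 + 0.0867×24 = 8.853.
Rate = 4.937/(1 + 8.853) = 0.5011 kJ/s.

0.50 kJ/s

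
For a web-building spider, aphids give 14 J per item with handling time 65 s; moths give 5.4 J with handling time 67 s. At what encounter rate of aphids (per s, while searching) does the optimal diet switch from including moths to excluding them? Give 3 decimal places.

Drop moths once their profitability E₂/h₂ falls below the rate achievable on aphids alone: E₂/h₂ = λE₁/(1 + λh₁).
Solve for λ: λE₁h₂ = E₂(1 + λh₁) → λ(E₁h₂ − E₂h₁) = E₂ → λ = E₂/(E₁h₂ − E₂h₁).
λ = 5.4/(14×67 − 5.4×65) = 5.4/587 = 0.009199 per s.

0.009 per s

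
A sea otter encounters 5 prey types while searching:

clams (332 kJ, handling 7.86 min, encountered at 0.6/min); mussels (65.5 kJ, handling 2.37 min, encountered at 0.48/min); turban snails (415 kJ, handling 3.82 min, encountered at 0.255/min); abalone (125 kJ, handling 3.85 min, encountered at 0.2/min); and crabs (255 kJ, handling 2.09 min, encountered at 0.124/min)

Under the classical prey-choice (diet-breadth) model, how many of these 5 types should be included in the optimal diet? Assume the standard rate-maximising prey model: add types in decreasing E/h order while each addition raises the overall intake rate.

E/h in descending order: crabs 122, turban snails 109, clams 42.2, abalone 32.5, mussels 27.6 kJ/min. The optimal diet is the largest prefix of this list for which every included type satisfies E_i/h_i > R on the types above it.
Rate on top 1: 25.11. turban snails: 109 > 25.11 → include.
Rate on top 2: 61.54. clams: 42.2 < 61.54 → exclude; stop.
Optimal diet: crabs, turban snails — 2 of 5 types.

2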